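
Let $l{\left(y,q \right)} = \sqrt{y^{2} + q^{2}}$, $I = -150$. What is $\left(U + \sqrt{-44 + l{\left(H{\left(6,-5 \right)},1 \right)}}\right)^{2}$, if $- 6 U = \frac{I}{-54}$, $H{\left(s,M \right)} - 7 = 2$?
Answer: $\frac{\left(25 - 54 i \sqrt{44 - \sqrt{82}}\right)^{2}}{2916} \approx -34.73 - 5.4735 i$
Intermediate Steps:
$H{\left(s,M \right)} = 9$ ($H{\left(s,M \right)} = 7 + 2 = 9$)
$U = - \frac{25}{54}$ ($U = - \frac{\left(-150\right) \frac{1}{-54}}{6} = - \frac{\left(-150\right) \left(- \frac{1}{54}\right)}{6} = \left(- \frac{1}{6}\right) \frac{25}{9} = - \frac{25}{54} \approx -0.46296$)
$l{\left(y,q \right)} = \sqrt{q^{2} + y^{2}}$
$\left(U + \sqrt{-44 + l{\left(H{\left(6,-5 \right)},1 \right)}}\right)^{2} = \left(- \frac{25}{54} + \sqrt{-44 + \sqrt{1^{2} + 9^{2}}}\right)^{2} = \left(- \frac{25}{54} + \sqrt{-44 + \sqrt{1 + 81}}\right)^{2} = \left(- \frac{25}{54} + \sqrt{-44 + \sqrt{82}}\right)^{2}$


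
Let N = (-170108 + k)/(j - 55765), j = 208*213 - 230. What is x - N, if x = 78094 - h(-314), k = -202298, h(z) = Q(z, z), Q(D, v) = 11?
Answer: 912495947/11691 ≈ 78051.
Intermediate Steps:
h(z) = 11
j = 44074 (j = 44304 - 230 = 44074)
x = 78083 (x = 78094 - 1*11 = 78094 - 11 = 78083)
N = 372406/11691 (N = (-170108 - 202298)/(44074 - 55765) = -372406/(-11691) = -372406*(-1/11691) = 372406/11691 ≈ 31.854)
x - N = 78083 - 1*372406/11691 = 78083 - 372406/11691 = 912495947/11691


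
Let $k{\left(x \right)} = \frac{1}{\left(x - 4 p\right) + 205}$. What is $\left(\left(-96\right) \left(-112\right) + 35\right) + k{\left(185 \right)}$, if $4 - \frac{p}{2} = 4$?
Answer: $\frac{4206931}{390} \approx 10787.0$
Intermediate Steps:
$p = 0$ ($p = 8 - 8 = 0$)
$k{\left(x \right)} = \frac{1}{205 + x}$ ($k{\left(x \right)} = \frac{1}{\left(x - 0\right) + 205} = \frac{1}{\left(x + 0\right) + 205} = \frac{1}{x + 205} = \frac{1}{205 + x}$)
$\left(\left(-96\right) \left(-112\right) + 35\right) + k{\left(185 \right)} = \left(\left(-96\right) \left(-112\right) + 35\right) + \frac{1}{205 + 185} = \left(10752 + 35\right) + \frac{1}{390} = 10787 + \frac{1}{390} = \frac{4206931}{390}$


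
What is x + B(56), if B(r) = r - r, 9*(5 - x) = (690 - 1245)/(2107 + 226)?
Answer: 35180/6999 ≈ 5.0264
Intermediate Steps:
x = 35180/6999 (x = 5 - (690 - 1245)/(9*(2107 + 226)) = 5 - (-185)/(3*2333) = 5 - ⅑*(-555/2333) = 5 + 185/6999 = 35180/6999 ≈ 5.0264)
B(r) = 0
x + B(56) = 35180/6999 + 0 = 35180/6999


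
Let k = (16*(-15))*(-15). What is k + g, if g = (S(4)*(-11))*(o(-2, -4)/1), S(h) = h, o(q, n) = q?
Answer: 3688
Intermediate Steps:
k = 3600 (k = -240*(-15) = 3600)
g = 88 (g = (4*(-11))*(-2/1) = -(-88) = -44*(-2) = 88)
k + g = 3600 + 88 = 3688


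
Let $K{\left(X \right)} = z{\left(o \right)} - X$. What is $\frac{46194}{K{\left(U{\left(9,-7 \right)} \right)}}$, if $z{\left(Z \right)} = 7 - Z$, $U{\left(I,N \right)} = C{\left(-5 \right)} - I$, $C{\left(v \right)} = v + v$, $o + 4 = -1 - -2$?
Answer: $\frac{46194}{29} \approx 1592.9$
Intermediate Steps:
$o = -3$ ($o = -4 - -1 = -4 + \left(-1 + 2\right) = -4 + 1 = -3$)
$C{\left(v \right)} = 2 v$
$U{\left(I,N \right)} = -10 - I$ ($U{\left(I,N \right)} = 2 \left(-5\right) - I = -10 - I$)
$K{\left(X \right)} = 10 - X$ ($K{\left(X \right)} = \left(7 - -3\right) - X = \left(7 + 3\right) - X = 10 - X$)
$\frac{46194}{K{\left(U{\left(9,-7 \right)} \right)}} = \frac{46194}{10 - \left(-10 - 9\right)} = \frac{46194}{10 - -19} = \frac{46194}{10 + 19} = \frac{46194}{29}$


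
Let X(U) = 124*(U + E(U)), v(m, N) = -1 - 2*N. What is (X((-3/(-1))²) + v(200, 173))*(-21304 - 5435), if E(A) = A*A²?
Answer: -2437660935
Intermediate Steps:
E(A) = A³
X(U) = 124*U + 124*U³ (X(U) = 124*(U + U³) = 124*U + 124*U³)
(X((-3/(-1))²) + v(200, 173))*(-21304 - 5435) = (124*(-3/(-1))²*(1 + ((-3/(-1))²)²) + (-1 - 2*173))*(-21304 - 5435) = (124*(-3*(-1))²*(1 + ((-3*(-1))²)²) + (-1 - 346))*(-26739) = (124*3²*(1 + (3²)²) - 347)*(-26739) = (124*9*(1 + 9²) - 347)*(-26739) = (124*9*(1 + 81) - 347)*(-26739) = (124*9*82 - 347)*(-26739) = (91512 - 347)*(-26739) = 91165*(-26739) = -2437660935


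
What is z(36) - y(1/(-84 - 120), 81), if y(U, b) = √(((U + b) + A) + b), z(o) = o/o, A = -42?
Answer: 1 - √1248429/102 ≈ -9.9542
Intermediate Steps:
z(o) = 1
y(U, b) = √(-42 + U + 2*b) (y(U, b) = √(((U + b) - 42) + b) = √((-42 + U + b) + b) = √(-42 + U + 2*b))
z(36) - y(1/(-84 - 120), 81) = 1 - √(-42 + 1/(-84 - 120) + 2*81) = 1 - √(-42 + 1/(-204) + 162) = 1 - √(-42 - 1/204 + 162) = 1 - √(24479/204) = 1 - √1248429/102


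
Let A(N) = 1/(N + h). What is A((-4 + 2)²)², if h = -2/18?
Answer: 81/1225 ≈ 0.066122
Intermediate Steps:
h = -⅑ (h = -2*1/18 = -⅑ ≈ -0.11111)
A(N) = 1/(-⅑ + N) (A(N) = 1/(N - ⅑) = 1/(-⅑ + N))
A((-4 + 2)²)² = (9/(-1 + 9*(-4 + 2)²))² = (9/(-1 + 9*(-2)²))² = (9/(-1 + 9*4))² = (9/(-1 + 36))² = (9/35)² = 81/1225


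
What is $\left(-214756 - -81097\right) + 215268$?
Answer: $81609$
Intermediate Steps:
$\left(-214756 - -81097\right) + 215268 = \left(-214756 + 81097\right) + 215268 = -133659 + 215268 = 81609$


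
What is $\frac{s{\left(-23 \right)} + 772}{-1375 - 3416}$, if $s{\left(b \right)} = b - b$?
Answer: $- \frac{772}{4791} \approx -0.16114$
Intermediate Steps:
$s{\left(b \right)} = 0$
$\frac{s{\left(-23 \right)} + 772}{-1375 - 3416} = \frac{0 + 772}{-1375 - 3416} = \frac{772}{-4791} = 772 \left(- \frac{1}{4791}\right) = - \frac{772}{4791}$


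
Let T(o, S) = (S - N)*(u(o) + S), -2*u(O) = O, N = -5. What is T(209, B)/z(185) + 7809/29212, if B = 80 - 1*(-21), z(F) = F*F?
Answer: 256425373/999780700 ≈ 0.25648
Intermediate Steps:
z(F) = F²
u(O) = -O/2
B = 101 (B = 80 + 21 = 101)
T(o, S) = (5 + S)*(S - o/2) (T(o, S) = (S - 1*(-5))*(-o/2 + S) = (S + 5)*(S - o/2) = (5 + S)*(S - o/2))
T(209, B)/z(185) + 7809/29212 = (101² + 5*101 - 5/2*209 - ½*101*209)/(185²) + 7809/29212 = (10201 + 505 - 1045/2 - 21109/2)/34225 + 7809*(1/29212) = -371*1/34225 + 7809/29212 = -371/34225 + 7809/29212 = 256425373/999780700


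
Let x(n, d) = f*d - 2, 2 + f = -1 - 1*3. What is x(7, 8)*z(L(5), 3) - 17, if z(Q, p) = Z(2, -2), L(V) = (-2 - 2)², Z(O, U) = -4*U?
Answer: -417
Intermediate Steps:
L(V) = 16 (L(V) = (-4)² = 16)
f = -6 (f = -2 + (-1 - 1*3) = -2 + (-1 - 3) = -2 - 4 = -6)
x(n, d) = -2 - 6*d (x(n, d) = -6*d - 2 = -2 - 6*d)
z(Q, p) = 8 (z(Q, p) = -4*(-2) = 8)
x(7, 8)*z(L(5), 3) - 17 = (-2 - 6*8)*8 - 17 = (-2 - 48)*8 - 17 = -50*8 - 17 = -400 - 17 = -417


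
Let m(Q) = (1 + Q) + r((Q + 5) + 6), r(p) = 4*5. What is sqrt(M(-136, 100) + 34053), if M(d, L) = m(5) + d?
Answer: sqrt(33943) ≈ 184.24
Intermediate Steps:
r(p) = 20
m(Q) = 21 + Q (m(Q) = (1 + Q) + 20 = 21 + Q)
M(d, L) = 26 + d (M(d, L) = (21 + 5) + d = 26 + d)
sqrt(M(-136, 100) + 34053) = sqrt((26 - 136) + 34053) = sqrt(-110 + 34053) = sqrt(33943)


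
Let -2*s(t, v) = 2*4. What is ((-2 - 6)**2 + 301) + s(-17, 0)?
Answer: 361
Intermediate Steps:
s(t, v) = -4
((-2 - 6)**2 + 301) + s(-17, 0) = ((-2 - 6)**2 + 301) - 4 = ((-8)**2 + 301) - 4 = (64 + 301) - 4 = 365 - 4 = 361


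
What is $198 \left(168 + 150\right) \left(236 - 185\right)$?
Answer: $3211164$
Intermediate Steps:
$198 \left(168 + 150\right) \left(236 - 185\right) = 198 \cdot 318 \cdot 51 = 198 \cdot 16218 = 3211164$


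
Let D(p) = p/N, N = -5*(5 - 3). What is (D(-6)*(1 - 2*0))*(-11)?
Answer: -33/5 ≈ -6.6000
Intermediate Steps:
N = -10 (N = -5*2 = -10)
D(p) = -p/10 (D(p) = p/(-10) = p*(-1/10) = -p/10)
(D(-6)*(1 - 2*0))*(-11) = ((-1/10*(-6))*(1 - 2*0))*(-11) = (3*(1 + 0)/5)*(-11) = ((3/5)*1)*(-11) = (3/5)*(-11) = -33/5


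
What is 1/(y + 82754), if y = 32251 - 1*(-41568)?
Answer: 1/156573 ≈ 6.3868e-6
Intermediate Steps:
y = 73819 (y = 32251 + 41568 = 73819)
1/(y + 82754) = 1/(73819 + 82754) = 1/156573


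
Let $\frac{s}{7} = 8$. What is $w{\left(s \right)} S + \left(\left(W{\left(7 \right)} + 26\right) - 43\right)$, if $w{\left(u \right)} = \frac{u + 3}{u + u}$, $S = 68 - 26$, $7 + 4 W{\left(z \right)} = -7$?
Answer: $\frac{13}{8} \approx 1.625$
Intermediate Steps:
$W{\left(z \right)} = - \frac{7}{2}$ ($W{\left(z \right)} = - \frac{7}{4} + \frac{1}{4} \left(-7\right) = - \frac{7}{4} - \frac{7}{4} = - \frac{7}{2}$)
$S = 42$
$s = 56$ ($s = 7 \cdot 8 = 56$)
$w{\left(u \right)} = \frac{3 + u}{2 u}$
$w{\left(s \right)} S + \left(\left(W{\left(7 \right)} + 26\right) - 43\right) = \frac{3 + 56}{2 \cdot 56} \cdot 42 + \left(\left(- \frac{7}{2} + 26\right) - 43\right) = \frac{1}{2} \cdot \frac{1}{56} \cdot 59 \cdot 42 + \left(\frac{45}{2} - 43\right) = \frac{59}{112} \cdot 42 - \frac{41}{2} = \frac{177}{8} - \frac{41}{2} = \frac{13}{8}$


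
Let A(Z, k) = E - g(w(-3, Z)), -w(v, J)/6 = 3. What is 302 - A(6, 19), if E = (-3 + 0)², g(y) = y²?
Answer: 617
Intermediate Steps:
w(v, J) = -18 (w(v, J) = -6*3 = -18)
E = 9 (E = (-3)² = 9)
A(Z, k) = -315 (A(Z, k) = 9 - 1*(-18)² = 9 - 1*324 = 9 - 324 = -315)
302 - A(6, 19) = 302 - 1*(-315) = 302 + 315 = 617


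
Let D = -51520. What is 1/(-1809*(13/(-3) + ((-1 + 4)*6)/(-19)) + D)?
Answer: -19/797377 ≈ -2.3828e-5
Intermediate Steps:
1/(-1809*(13/(-3) + ((-1 + 4)*6)/(-19)) + D) = 1/(-1809*(13/(-3) + ((-1 + 4)*6)/(-19)) - 51520) = 1/(-1809*(13*(-⅓) + (3*6)*(-1/19)) - 51520) = 1/(-1809*(-13/3 + 18*(-1/19)) - 51520) = 1/(-1809*(-13/3 - 18/19) - 51520) = 1/(-1809*(-301/57) - 51520) = 1/(181503/19 - 51520) = 1/(-797377/19) = -19/797377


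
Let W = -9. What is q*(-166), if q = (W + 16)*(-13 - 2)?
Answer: 17430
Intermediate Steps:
q = -105 (q = (-9 + 16)*(-13 - 2) = 7*(-15) = -105)
q*(-166) = -105*(-166) = 17430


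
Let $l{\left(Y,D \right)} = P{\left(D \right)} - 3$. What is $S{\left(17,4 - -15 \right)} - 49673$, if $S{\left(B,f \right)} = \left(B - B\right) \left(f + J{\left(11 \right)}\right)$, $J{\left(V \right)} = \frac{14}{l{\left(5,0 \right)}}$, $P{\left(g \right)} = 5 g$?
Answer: $-49673$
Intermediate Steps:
$l{\left(Y,D \right)} = -3 + 5 D$ ($l{\left(Y,D \right)} = 5 D - 3 = -3 + 5 D$)
$J{\left(V \right)} = - \frac{14}{3}$ ($J{\left(V \right)} = \frac{14}{-3 + 5 \cdot 0} = \frac{14}{-3 + 0} = \frac{14}{-3} = 14 \left(- \frac{1}{3}\right) = - \frac{14}{3}$)
$S{\left(B,f \right)} = 0$ ($S{\left(B,f \right)} = \left(B - B\right) \left(f - \frac{14}{3}\right) = 0 \left(- \frac{14}{3} + f\right) = 0$)
$S{\left(17,4 - -15 \right)} - 49673 = 0 - 49673 = -49673$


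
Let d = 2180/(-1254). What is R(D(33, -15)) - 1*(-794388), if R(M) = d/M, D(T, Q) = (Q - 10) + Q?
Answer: 1992325213/2508 ≈ 7.9439e+5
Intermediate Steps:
d = -1090/627 (d = 2180*(-1/1254) = -1090/627 ≈ -1.7384)
D(T, Q) = -10 + 2*Q (D(T, Q) = (-10 + Q) + Q = -10 + 2*Q)
R(M) = -1090/(627*M)
R(D(33, -15)) - 1*(-794388) = -1090/(627*(-10 + 2*(-15))) - 1*(-794388) = -1090/(627*(-10 - 30)) + 794388 = -1090/627/(-40) + 794388 = -1090/627*(-1/40) + 794388 = 109/2508 + 794388 = 1992325213/2508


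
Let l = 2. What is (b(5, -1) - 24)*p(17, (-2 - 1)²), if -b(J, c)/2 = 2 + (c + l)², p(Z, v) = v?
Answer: -270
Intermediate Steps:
b(J, c) = -4 - 2*(2 + c)² (b(J, c) = -2*(2 + (c + 2)²) = -2*(2 + (2 + c)²) = -4 - 2*(2 + c)²)
(b(5, -1) - 24)*p(17, (-2 - 1)²) = ((-4 - 2*(2 - 1)²) - 24)*(-2 - 1)² = ((-4 - 2*1²) - 24)*(-3)² = ((-4 - 2*1) - 24)*9 = ((-4 - 2) - 24)*9 = (-6 - 24)*9 = -30*9 = -270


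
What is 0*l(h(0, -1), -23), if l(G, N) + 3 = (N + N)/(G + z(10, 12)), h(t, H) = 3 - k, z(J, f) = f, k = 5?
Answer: 0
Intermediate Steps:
h(t, H) = -2 (h(t, H) = 3 - 1*5 = 3 - 5 = -2)
l(G, N) = -3 + 2*N/(12 + G) (l(G, N) = -3 + (N + N)/(G + 12) = -3 + (2*N)/(12 + G) = -3 + 2*N/(12 + G))
0*l(h(0, -1), -23) = 0*((-36 - 3*(-2) + 2*(-23))/(12 - 2)) = 0*((-36 + 6 - 46)/10) = 0*((⅒)*(-76)) = 0*(-38/5) = 0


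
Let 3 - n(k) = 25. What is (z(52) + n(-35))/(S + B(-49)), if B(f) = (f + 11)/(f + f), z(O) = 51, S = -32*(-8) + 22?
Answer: 1421/13641 ≈ 0.10417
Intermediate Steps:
n(k) = -22 (n(k) = 3 - 1*25 = 3 - 25 = -22)
S = 278 (S = 256 + 22 = 278)
B(f) = (11 + f)/(2*f) (B(f) = (11 + f)/((2*f)) = (11 + f)*(1/(2*f)) = (11 + f)/(2*f))
(z(52) + n(-35))/(S + B(-49)) = (51 - 22)/(278 + (½)*(11 - 49)/(-49)) = 29/(278 + (½)*(-1/49)*(-38)) = 29/(278 + 19/49) = 29/(13641/49) = 29*(49/13641) = 1421/13641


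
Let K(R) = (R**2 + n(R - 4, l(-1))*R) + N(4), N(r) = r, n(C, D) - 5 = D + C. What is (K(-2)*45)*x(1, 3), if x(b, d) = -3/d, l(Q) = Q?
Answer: -540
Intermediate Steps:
n(C, D) = 5 + C + D (n(C, D) = 5 + (D + C) = 5 + (C + D) = 5 + C + D)
x(b, d) = -3/d
K(R) = 4 + 2*R**2 (K(R) = (R**2 + (5 + (R - 4) - 1)*R) + 4 = (R**2 + (5 + (-4 + R) - 1)*R) + 4 = (R**2 + R*R) + 4 = (R**2 + R**2) + 4 = 2*R**2 + 4 = 4 + 2*R**2)
(K(-2)*45)*x(1, 3) = ((4 + 2*(-2)**2)*45)*(-3/3) = ((4 + 2*4)*45)*(-3*1/3) = ((4 + 8)*45)*(-1) = (12*45)*(-1) = 540*(-1) = -540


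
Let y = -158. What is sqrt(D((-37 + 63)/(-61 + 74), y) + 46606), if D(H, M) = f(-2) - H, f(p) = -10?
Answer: sqrt(46594) ≈ 215.86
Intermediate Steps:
D(H, M) = -10 - H
sqrt(D((-37 + 63)/(-61 + 74), y) + 46606) = sqrt((-10 - (-37 + 63)/(-61 + 74)) + 46606) = sqrt((-10 - 26/13) + 46606) = sqrt((-10 - 1*2) + 46606) = sqrt((-10 - 2) + 46606) = sqrt(-12 + 46606) = sqrt(46594)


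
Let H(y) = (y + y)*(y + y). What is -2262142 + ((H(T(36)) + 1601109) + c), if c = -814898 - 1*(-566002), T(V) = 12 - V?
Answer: -907625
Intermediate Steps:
H(y) = 4*y² (H(y) = (2*y)*(2*y) = 4*y²)
c = -248896 (c = -814898 + 566002 = -248896)
-2262142 + ((H(T(36)) + 1601109) + c) = -2262142 + ((4*(12 - 1*36)² + 1601109) - 248896) = -2262142 + ((4*(12 - 36)² + 1601109) - 248896) = -2262142 + ((4*(-24)² + 1601109) - 248896) = -2262142 + ((4*576 + 1601109) - 248896) = -2262142 + ((2304 + 1601109) - 248896) = -2262142 + (1603413 - 248896) = -2262142 + 1354517 = -907625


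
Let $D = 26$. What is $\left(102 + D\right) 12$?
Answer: $1536$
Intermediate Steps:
$\left(102 + D\right) 12 = \left(102 + 26\right) 12 = 128 \cdot 12 = 1536$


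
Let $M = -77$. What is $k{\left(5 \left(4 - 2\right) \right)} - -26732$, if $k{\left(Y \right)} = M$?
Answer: $26655$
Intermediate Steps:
$k{\left(Y \right)} = -77$
$k{\left(5 \left(4 - 2\right) \right)} - -26732 = -77 - -26732 = -77 + 26732 = 26655$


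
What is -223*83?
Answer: -18509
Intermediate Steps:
-223*83 = -1*18509 = -18509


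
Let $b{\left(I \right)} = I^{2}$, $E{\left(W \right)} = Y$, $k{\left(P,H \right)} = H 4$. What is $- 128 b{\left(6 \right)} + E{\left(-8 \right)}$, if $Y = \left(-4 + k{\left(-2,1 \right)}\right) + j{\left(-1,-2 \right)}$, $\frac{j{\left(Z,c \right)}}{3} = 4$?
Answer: $-4596$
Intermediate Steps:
$j{\left(Z,c \right)} = 12$ ($j{\left(Z,c \right)} = 3 \cdot 4 = 12$)
$k{\left(P,H \right)} = 4 H$
$Y = 12$ ($Y = \left(-4 + 4 \cdot 1\right) + 12 = \left(-4 + 4\right) + 12 = 0 + 12 = 12$)
$E{\left(W \right)} = 12$
$- 128 b{\left(6 \right)} + E{\left(-8 \right)} = - 128 \cdot 6^{2} + 12 = \left(-128\right) 36 + 12 = -4608 + 12 = -4596$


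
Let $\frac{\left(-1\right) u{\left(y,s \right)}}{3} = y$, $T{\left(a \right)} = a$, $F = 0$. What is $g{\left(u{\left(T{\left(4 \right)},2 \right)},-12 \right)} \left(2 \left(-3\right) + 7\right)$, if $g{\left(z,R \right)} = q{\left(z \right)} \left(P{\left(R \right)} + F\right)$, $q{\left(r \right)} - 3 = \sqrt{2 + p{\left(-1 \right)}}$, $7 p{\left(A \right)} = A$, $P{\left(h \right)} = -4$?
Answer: $-12 - \frac{4 \sqrt{91}}{7} \approx -17.451$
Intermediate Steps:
$p{\left(A \right)} = \frac{A}{7}$
$q{\left(r \right)} = 3 + \frac{\sqrt{91}}{7}$ ($q{\left(r \right)} = 3 + \sqrt{2 + \frac{1}{7} \left(-1\right)} = 3 + \sqrt{2 - \frac{1}{7}} = 3 + \sqrt{\frac{13}{7}} = 3 + \frac{\sqrt{91}}{7}$)
$u{\left(y,s \right)} = - 3 y$
$g{\left(z,R \right)} = -12 - \frac{4 \sqrt{91}}{7}$ ($g{\left(z,R \right)} = \left(3 + \frac{\sqrt{91}}{7}\right) \left(-4 + 0\right) = \left(3 + \frac{\sqrt{91}}{7}\right) \left(-4\right) = -12 - \frac{4 \sqrt{91}}{7}$)
$g{\left(u{\left(T{\left(4 \right)},2 \right)},-12 \right)} \left(2 \left(-3\right) + 7\right) = \left(-12 - \frac{4 \sqrt{91}}{7}\right) \left(2 \left(-3\right) + 7\right) = \left(-12 - \frac{4 \sqrt{91}}{7}\right) \left(-6 + 7\right) = \left(-12 - \frac{4 \sqrt{91}}{7}\right) 1 = -12 - \frac{4 \sqrt{91}}{7}$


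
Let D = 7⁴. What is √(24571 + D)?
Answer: 2*√6743 ≈ 164.23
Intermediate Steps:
D = 2401
√(24571 + D) = √(24571 + 2401) = √26972 = 2*√6743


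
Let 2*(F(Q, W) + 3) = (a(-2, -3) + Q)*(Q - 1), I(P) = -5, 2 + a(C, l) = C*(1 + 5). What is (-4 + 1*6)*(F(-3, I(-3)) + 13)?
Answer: 88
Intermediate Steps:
a(C, l) = -2 + 6*C (a(C, l) = -2 + C*(1 + 5) = -2 + C*6 = -2 + 6*C)
F(Q, W) = -3 + (-1 + Q)*(-14 + Q)/2 (F(Q, W) = -3 + (((-2 + 6*(-2)) + Q)*(Q - 1))/2 = -3 + (((-2 - 12) + Q)*(-1 + Q))/2 = -3 + ((-14 + Q)*(-1 + Q))/2 = -3 + ((-1 + Q)*(-14 + Q))/2 = -3 + (-1 + Q)*(-14 + Q)/2)
(-4 + 1*6)*(F(-3, I(-3)) + 13) = (-4 + 1*6)*((4 + (½)*(-3)² - 15/2*(-3)) + 13) = (-4 + 6)*((4 + (½)*9 + 45/2) + 13) = 2*((4 + 9/2 + 45/2) + 13) = 2*(31 + 13) = 2*44 = 88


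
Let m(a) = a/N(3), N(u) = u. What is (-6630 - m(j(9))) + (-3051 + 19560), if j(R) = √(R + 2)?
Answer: 9879 - √11/3 ≈ 9877.9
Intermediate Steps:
j(R) = √(2 + R)
m(a) = a/3
(-6630 - m(j(9))) + (-3051 + 19560) = (-6630 - √(2 + 9)/3) + (-3051 + 19560) = (-6630 - √11/3) + 16509 = 9879 - √11/3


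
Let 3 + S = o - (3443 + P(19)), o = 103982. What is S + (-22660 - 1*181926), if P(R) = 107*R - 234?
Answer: -105849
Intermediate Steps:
P(R) = -234 + 107*R
S = 98737 (S = -3 + (103982 - (3443 + (-234 + 107*19))) = -3 + (103982 - (3443 + (-234 + 2033))) = -3 + (103982 - (3443 + 1799)) = -3 + (103982 - 1*5242) = -3 + (103982 - 5242) = -3 + 98740 = 98737)
S + (-22660 - 1*181926) = 98737 + (-22660 - 1*181926) = 98737 + (-22660 - 181926) = 98737 - 204586 = -105849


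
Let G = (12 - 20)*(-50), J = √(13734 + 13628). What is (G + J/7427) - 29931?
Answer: -29531 + √27362/7427 ≈ -29531.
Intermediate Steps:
J = √27362 ≈ 165.41
G = 400 (G = -8*(-50) = 400)
(G + J/7427) - 29931 = (400 + √27362/7427) - 29931 = -29531 + √27362/7427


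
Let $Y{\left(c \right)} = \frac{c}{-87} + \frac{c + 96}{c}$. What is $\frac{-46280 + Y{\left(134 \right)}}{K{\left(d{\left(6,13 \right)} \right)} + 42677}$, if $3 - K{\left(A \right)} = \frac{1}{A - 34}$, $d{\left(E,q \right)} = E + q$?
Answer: $- \frac{1348825465}{1243910543} \approx -1.0843$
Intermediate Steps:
$K{\left(A \right)} = 3 - \frac{1}{-34 + A}$ ($K{\left(A \right)} = 3 - \frac{1}{A - 34} = 3 - \frac{1}{-34 + A}$)
$Y{\left(c \right)} = - \frac{c}{87} + \frac{96 + c}{c}$ ($Y{\left(c \right)} = c \left(- \frac{1}{87}\right) + \frac{96 + c}{c} = - \frac{c}{87} + \frac{96 + c}{c}$)
$\frac{-46280 + Y{\left(134 \right)}}{K{\left(d{\left(6,13 \right)} \right)} + 42677} = \frac{-46280 + \left(1 + \frac{96}{134} - \frac{134}{87}\right)}{\frac{-103 + 3 \left(6 + 13\right)}{-34 + \left(6 + 13\right)} + 42677} = \frac{-46280 + \left(1 + 96 \cdot \frac{1}{134} - \frac{134}{87}\right)}{\frac{-103 + 3 \cdot 19}{-34 + 19} + 42677} = \frac{-46280 + \left(1 + \frac{48}{67} - \frac{134}{87}\right)}{\frac{-103 + 57}{-15} + 42677} = \frac{-46280 + \frac{1027}{5829}}{\left(- \frac{1}{15}\right) \left(-46\right) + 42677} = - \frac{269765093}{5829 \left(\frac{46}{15} + 42677\right)} = - \frac{269765093}{5829 \cdot \frac{640201}{15}} = \left(- \frac{269765093}{5829}\right) \frac{15}{640201} = - \frac{1348825465}{1243910543}$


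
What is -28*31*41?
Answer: -35588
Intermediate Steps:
-28*31*41 = -868*41 = -35588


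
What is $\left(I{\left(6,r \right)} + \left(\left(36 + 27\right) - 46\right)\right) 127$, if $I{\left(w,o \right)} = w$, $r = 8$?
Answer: $2921$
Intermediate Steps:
$\left(I{\left(6,r \right)} + \left(\left(36 + 27\right) - 46\right)\right) 127 = \left(6 + \left(\left(36 + 27\right) - 46\right)\right) 127 = \left(6 + \left(63 - 46\right)\right) 127 = \left(6 + 17\right) 127 = 23 \cdot 127 = 2921$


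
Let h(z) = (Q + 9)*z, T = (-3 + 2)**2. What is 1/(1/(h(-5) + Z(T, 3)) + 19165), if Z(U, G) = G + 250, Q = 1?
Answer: 203/3890496 ≈ 5.2178e-5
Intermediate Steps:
T = 1 (T = (-1)**2 = 1)
h(z) = 10*z (h(z) = (1 + 9)*z = 10*z)
Z(U, G) = 250 + G
1/(1/(h(-5) + Z(T, 3)) + 19165) = 1/(1/(10*(-5) + (250 + 3)) + 19165) = 1/(1/(-50 + 253) + 19165) = 1/(1/203 + 19165) = 1/(3890496/203) = 203/3890496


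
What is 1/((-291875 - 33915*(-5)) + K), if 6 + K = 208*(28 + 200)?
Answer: -1/74882 ≈ -1.3354e-5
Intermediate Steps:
K = 47418 (K = -6 + 208*(28 + 200) = -6 + 208*228 = -6 + 47424 = 47418)
1/((-291875 - 33915*(-5)) + K) = 1/((-291875 - 33915*(-5)) + 47418) = 1/((-291875 - 6783*(-25)) + 47418) = 1/((-291875 + 169575) + 47418) = 1/(-122300 + 47418) = 1/(-74882) = -1/74882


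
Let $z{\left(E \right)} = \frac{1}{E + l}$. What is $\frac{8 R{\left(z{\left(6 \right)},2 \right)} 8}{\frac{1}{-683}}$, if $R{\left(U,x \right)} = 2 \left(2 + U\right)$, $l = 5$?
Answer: $- \frac{2010752}{11} \approx -1.828 \cdot 10^{5}$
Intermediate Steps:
$z{\left(E \right)} = \frac{1}{5 + E}$ ($z{\left(E \right)} = \frac{1}{E + 5} = \frac{1}{5 + E}$)
$R{\left(U,x \right)} = 4 + 2 U$
$\frac{8 R{\left(z{\left(6 \right)},2 \right)} 8}{\frac{1}{-683}} = \frac{8 \left(4 + \frac{2}{5 + 6}\right) 8}{\frac{1}{-683}} = \frac{8 \left(4 + \frac{2}{11}\right) 8}{- \frac{1}{683}} = 8 \left(4 + 2 \cdot \frac{1}{11}\right) 8 \left(-683\right) = 8 \left(4 + \frac{2}{11}\right) 8 \left(-683\right) = 8 \cdot \frac{46}{11} \cdot 8 \left(-683\right) = \frac{368}{11} \cdot 8 \left(-683\right) = \frac{2944}{11} \left(-683\right) = - \frac{2010752}{11}$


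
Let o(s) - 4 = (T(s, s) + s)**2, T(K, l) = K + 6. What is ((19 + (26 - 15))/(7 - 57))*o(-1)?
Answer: -12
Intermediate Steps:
T(K, l) = 6 + K
o(s) = 4 + (6 + 2*s)**2 (o(s) = 4 + ((6 + s) + s)**2 = 4 + (6 + 2*s)**2)
((19 + (26 - 15))/(7 - 57))*o(-1) = ((19 + (26 - 15))/(7 - 57))*(4 + 4*(3 - 1)**2) = ((19 + 11)/(-50))*(4 + 4*2**2) = (30*(-1/50))*(4 + 4*4) = -3*(4 + 16)/5 = -3/5*20 = -12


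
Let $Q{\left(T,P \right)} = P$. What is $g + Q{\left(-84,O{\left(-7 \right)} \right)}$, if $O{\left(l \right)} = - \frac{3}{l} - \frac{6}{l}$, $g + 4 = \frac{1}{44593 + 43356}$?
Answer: $- \frac{1671024}{615643} \approx -2.7143$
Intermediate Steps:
$g = - \frac{351795}{87949}$ ($g = -4 + \frac{1}{44593 + 43356} = -4 + \frac{1}{87949} = - \frac{351795}{87949} \approx -4.0$)
$O{\left(l \right)} = - \frac{9}{l}$
$g + Q{\left(-84,O{\left(-7 \right)} \right)} = - \frac{351795}{87949} - \frac{9}{-7} = - \frac{351795}{87949} - - \frac{9}{7} = - \frac{351795}{87949} + \frac{9}{7} = - \frac{1671024}{615643}$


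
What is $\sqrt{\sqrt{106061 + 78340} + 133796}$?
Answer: $\sqrt{133796 + 3 \sqrt{20489}} \approx 366.37$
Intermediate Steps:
$\sqrt{\sqrt{106061 + 78340} + 133796} = \sqrt{\sqrt{184401} + 133796} = \sqrt{3 \sqrt{20489} + 133796} = \sqrt{133796 + 3 \sqrt{20489}}$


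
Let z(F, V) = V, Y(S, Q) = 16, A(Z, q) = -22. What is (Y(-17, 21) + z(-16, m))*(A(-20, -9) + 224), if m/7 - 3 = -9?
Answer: -5252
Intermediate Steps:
m = -42 (m = 21 + 7*(-9) = 21 - 63 = -42)
(Y(-17, 21) + z(-16, m))*(A(-20, -9) + 224) = (16 - 42)*(-22 + 224) = -26*202 = -5252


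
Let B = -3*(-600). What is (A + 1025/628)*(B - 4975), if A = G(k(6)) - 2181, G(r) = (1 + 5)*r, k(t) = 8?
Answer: 4249734325/628 ≈ 6.7671e+6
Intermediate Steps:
G(r) = 6*r
A = -2133 (A = 6*8 - 2181 = 48 - 2181 = -2133)
B = 1800
(A + 1025/628)*(B - 4975) = (-2133 + 1025/628)*(1800 - 4975) = (-2133 + 1025*(1/628))*(-3175) = (-2133 + 1025/628)*(-3175) = -1338499/628*(-3175) = 4249734325/628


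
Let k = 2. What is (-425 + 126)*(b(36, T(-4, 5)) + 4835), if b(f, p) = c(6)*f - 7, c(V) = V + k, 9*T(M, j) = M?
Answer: -1529684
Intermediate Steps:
T(M, j) = M/9
c(V) = 2 + V (c(V) = V + 2 = 2 + V)
b(f, p) = -7 + 8*f (b(f, p) = (2 + 6)*f - 7 = 8*f - 7 = -7 + 8*f)
(-425 + 126)*(b(36, T(-4, 5)) + 4835) = (-425 + 126)*((-7 + 8*36) + 4835) = -299*((-7 + 288) + 4835) = -299*(281 + 4835) = -299*5116 = -1529684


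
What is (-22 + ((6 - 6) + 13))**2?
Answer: 81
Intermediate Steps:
(-22 + ((6 - 6) + 13))**2 = (-22 + (0 + 13))**2 = (-22 + 13)**2 = (-9)**2 = 81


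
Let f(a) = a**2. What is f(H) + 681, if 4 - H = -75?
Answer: 6922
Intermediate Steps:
H = 79 (H = 4 - 1*(-75) = 4 + 75 = 79)
f(H) + 681 = 79**2 + 681 = 6241 + 681 = 6922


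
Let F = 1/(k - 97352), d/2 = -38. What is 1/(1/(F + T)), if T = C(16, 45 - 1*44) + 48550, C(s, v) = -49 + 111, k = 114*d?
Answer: 5153649791/106016 ≈ 48612.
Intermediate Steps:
d = -76 (d = 2*(-38) = -76)
k = -8664 (k = 114*(-76) = -8664)
C(s, v) = 62
F = -1/106016 (F = 1/(-8664 - 97352) = 1/(-106016) = -1/106016 ≈ -9.4325e-6)
T = 48612 (T = 62 + 48550 = 48612)
1/(1/(F + T)) = 1/(1/(-1/106016 + 48612)) = 1/(1/(5153649791/106016)) = 1/(106016/5153649791) = 5153649791/106016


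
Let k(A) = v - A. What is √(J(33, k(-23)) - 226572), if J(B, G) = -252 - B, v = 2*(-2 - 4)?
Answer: I*√226857 ≈ 476.29*I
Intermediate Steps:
v = -12 (v = 2*(-6) = -12)
k(A) = -12 - A
√(J(33, k(-23)) - 226572) = √((-252 - 1*33) - 226572) = √((-252 - 33) - 226572) = √(-285 - 226572) = √(-226857) = I*√226857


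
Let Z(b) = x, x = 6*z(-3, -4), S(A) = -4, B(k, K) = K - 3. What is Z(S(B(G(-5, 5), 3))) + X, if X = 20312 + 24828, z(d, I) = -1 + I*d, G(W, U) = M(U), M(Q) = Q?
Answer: 45206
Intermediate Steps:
G(W, U) = U
B(k, K) = -3 + K
x = 66 (x = 6*(-1 - 4*(-3)) = 6*(-1 + 12) = 6*11 = 66)
X = 45140
Z(b) = 66
Z(S(B(G(-5, 5), 3))) + X = 66 + 45140 = 45206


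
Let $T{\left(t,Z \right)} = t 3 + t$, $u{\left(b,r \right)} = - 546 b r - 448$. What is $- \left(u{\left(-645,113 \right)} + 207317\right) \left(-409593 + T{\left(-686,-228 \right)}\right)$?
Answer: $16494337248623$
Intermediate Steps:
$u{\left(b,r \right)} = -448 - 546 b r$ ($u{\left(b,r \right)} = - 546 b r - 448 = -448 - 546 b r$)
$T{\left(t,Z \right)} = 4 t$ ($T{\left(t,Z \right)} = 3 t + t = 4 t$)
$- \left(u{\left(-645,113 \right)} + 207317\right) \left(-409593 + T{\left(-686,-228 \right)}\right) = - \left(\left(-448 - \left(-352170\right) 113\right) + 207317\right) \left(-409593 + 4 \left(-686\right)\right) = - \left(\left(-448 + 39795210\right) + 207317\right) \left(-409593 - 2744\right) = - \left(39794762 + 207317\right) \left(-412337\right) = - 40002079 \left(-412337\right) = \left(-1\right) \left(-16494337248623\right) = 16494337248623$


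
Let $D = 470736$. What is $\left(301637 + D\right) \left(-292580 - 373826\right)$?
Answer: $-514714001438$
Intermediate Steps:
$\left(301637 + D\right) \left(-292580 - 373826\right) = \left(301637 + 470736\right) \left(-292580 - 373826\right) = 772373 \left(-666406\right) = -514714001438$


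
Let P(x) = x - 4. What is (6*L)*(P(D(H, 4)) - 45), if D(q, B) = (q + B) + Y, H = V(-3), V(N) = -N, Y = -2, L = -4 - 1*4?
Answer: 2112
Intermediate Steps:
L = -8 (L = -4 - 4 = -8)
H = 3 (H = -1*(-3) = 3)
D(q, B) = -2 + B + q (D(q, B) = (q + B) - 2 = (B + q) - 2 = -2 + B + q)
P(x) = -4 + x
(6*L)*(P(D(H, 4)) - 45) = (6*(-8))*((-4 + (-2 + 4 + 3)) - 45) = -48*((-4 + 5) - 45) = -48*(1 - 45) = -48*(-44) = 2112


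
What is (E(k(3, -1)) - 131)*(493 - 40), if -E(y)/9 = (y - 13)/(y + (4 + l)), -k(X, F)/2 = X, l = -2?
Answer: -314835/4 ≈ -78709.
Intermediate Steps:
k(X, F) = -2*X
E(y) = -9*(-13 + y)/(2 + y) (E(y) = -9*(y - 13)/(y + (4 - 2)) = -9*(-13 + y)/(y + 2) = -9*(-13 + y)/(2 + y))
(E(k(3, -1)) - 131)*(493 - 40) = (9*(13 - (-2)*3)/(2 - 2*3) - 131)*(493 - 40) = (9*(13 - 1*(-6))/(2 - 6) - 131)*453 = (9*(13 + 6)/(-4) - 131)*453 = (9*(-1/4)*19 - 131)*453 = (-171/4 - 131)*453 = -695/4*453 = -314835/4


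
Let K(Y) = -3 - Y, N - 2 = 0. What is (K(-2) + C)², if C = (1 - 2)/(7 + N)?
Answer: 100/81 ≈ 1.2346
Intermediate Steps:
N = 2 (N = 2 + 0 = 2)
C = -⅑ (C = (1 - 2)/(7 + 2) = -1/9 = -1*⅑ = -⅑ ≈ -0.11111)
(K(-2) + C)² = ((-3 - 1*(-2)) - ⅑)² = ((-3 + 2) - ⅑)² = (-1 - ⅑)² = (-10/9)² = 100/81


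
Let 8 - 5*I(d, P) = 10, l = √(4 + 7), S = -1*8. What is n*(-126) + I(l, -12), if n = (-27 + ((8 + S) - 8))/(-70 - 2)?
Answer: -1233/20 ≈ -61.650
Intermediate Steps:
S = -8
l = √11 ≈ 3.3166
I(d, P) = -⅖ (I(d, P) = 8/5 - ⅕*10 = 8/5 - 2 = -⅖)
n = 35/72 (n = (-27 + ((8 - 8) - 8))/(-70 - 2) = (-27 + (0 - 8))/(-72) = (-27 - 8)*(-1/72) = -35*(-1/72) = 35/72 ≈ 0.48611)
n*(-126) + I(l, -12) = (35/72)*(-126) - ⅖ = -245/4 - ⅖ = -1233/20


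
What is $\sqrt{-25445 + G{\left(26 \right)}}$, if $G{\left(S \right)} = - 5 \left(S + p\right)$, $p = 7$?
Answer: $i \sqrt{25610} \approx 160.03 i$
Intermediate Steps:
$G{\left(S \right)} = -35 - 5 S$ ($G{\left(S \right)} = - 5 \left(S + 7\right) = - 5 \left(7 + S\right) = -35 - 5 S$)
$\sqrt{-25445 + G{\left(26 \right)}} = \sqrt{-25445 - 165} = \sqrt{-25610} = i \sqrt{25610}$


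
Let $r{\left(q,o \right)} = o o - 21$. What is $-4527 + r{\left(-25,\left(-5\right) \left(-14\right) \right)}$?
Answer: $352$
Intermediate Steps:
$r{\left(q,o \right)} = -21 + o^{2}$ ($r{\left(q,o \right)} = o^{2} - 21 = -21 + o^{2}$)
$-4527 + r{\left(-25,\left(-5\right) \left(-14\right) \right)} = -4527 - \left(21 - \left(\left(-5\right) \left(-14\right)\right)^{2}\right) = -4527 - \left(21 - 70^{2}\right) = -4527 + \left(-21 + 4900\right) = -4527 + 4879 = 352$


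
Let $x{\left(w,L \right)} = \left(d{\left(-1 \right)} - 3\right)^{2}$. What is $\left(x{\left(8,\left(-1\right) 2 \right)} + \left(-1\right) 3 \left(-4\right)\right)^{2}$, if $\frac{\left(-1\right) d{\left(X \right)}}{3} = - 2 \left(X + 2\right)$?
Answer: $441$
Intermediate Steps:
$d{\left(X \right)} = 12 + 6 X$ ($d{\left(X \right)} = - 3 \left(- 2 \left(X + 2\right)\right) = - 3 \left(- 2 \left(2 + X\right)\right) = - 3 \left(-4 - 2 X\right) = 12 + 6 X$)
$x{\left(w,L \right)} = 9$ ($x{\left(w,L \right)} = \left(\left(12 + 6 \left(-1\right)\right) - 3\right)^{2} = \left(\left(12 - 6\right) - 3\right)^{2} = \left(6 - 3\right)^{2} = 3^{2} = 9$)
$\left(x{\left(8,\left(-1\right) 2 \right)} + \left(-1\right) 3 \left(-4\right)\right)^{2} = \left(9 + \left(-1\right) 3 \left(-4\right)\right)^{2} = \left(9 - -12\right)^{2} = \left(9 + 12\right)^{2} = 21^{2} = 441$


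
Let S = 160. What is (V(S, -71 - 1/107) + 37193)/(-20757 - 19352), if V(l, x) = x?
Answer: -3972053/4291663 ≈ -0.92553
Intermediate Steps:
(V(S, -71 - 1/107) + 37193)/(-20757 - 19352) = ((-71 - 1/107) + 37193)/(-20757 - 19352) = ((-71 - 1*1/107) + 37193)/(-40109) = ((-71 - 1/107) + 37193)*(-1/40109) = (-7598/107 + 37193)*(-1/40109) = (3972053/107)*(-1/40109) = -3972053/4291663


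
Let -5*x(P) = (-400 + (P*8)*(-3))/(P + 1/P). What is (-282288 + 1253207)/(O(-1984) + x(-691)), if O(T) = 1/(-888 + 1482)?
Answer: 688440573747630/3322587473 ≈ 2.0720e+5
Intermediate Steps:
O(T) = 1/594
x(P) = -(-400 - 24*P)/(5*(P + 1/P)) (x(P) = -(-400 + (P*8)*(-3))/(5*(P + 1/P)) = -(-400 + (8*P)*(-3))/(5*(P + 1/P)) = -(-400 - 24*P)/(5*(P + 1/P)))
(-282288 + 1253207)/(O(-1984) + x(-691)) = (-282288 + 1253207)/(1/594 + (8/5)*(-691)*(50 + 3*(-691))/(1 + (-691)²)) = 970919/(1/594 + (8/5)*(-691)*(50 - 2073)/(1 + 477481)) = 970919/(1/594 + (8/5)*(-691)*(-2023)/477482) = 970919/(1/594 + (8/5)*(-691)*(1/477482)*(-2023)) = 970919/(1/594 + 5591572/1193705) = 970919/(3322587473/709060770) = 970919*(709060770/3322587473) = 688440573747630/3322587473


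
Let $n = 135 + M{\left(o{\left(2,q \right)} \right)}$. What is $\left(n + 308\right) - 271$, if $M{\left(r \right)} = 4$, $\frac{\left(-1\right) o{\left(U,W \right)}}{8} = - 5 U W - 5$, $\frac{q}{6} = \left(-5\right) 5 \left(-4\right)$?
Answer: $176$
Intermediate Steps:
$q = 600$ ($q = 6 \left(-5\right) 5 \left(-4\right) = 6 \left(\left(-25\right) \left(-4\right)\right) = 6 \cdot 100 = 600$)
$o{\left(U,W \right)} = 40 + 40 U W$ ($o{\left(U,W \right)} = - 8 \left(- 5 U W - 5\right) = - 8 \left(-5 - 5 U W\right) = 40 + 40 U W$)
$n = 139$ ($n = 135 + 4 = 139$)
$\left(n + 308\right) - 271 = \left(139 + 308\right) - 271 = 447 - 271 = 176$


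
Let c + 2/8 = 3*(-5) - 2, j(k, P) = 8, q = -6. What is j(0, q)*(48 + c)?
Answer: 246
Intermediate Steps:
c = -69/4 (c = -¼ + (3*(-5) - 2) = -¼ + (-15 - 2) = -¼ - 17 = -69/4 ≈ -17.250)
j(0, q)*(48 + c) = 8*(48 - 69/4) = 8*(123/4) = 246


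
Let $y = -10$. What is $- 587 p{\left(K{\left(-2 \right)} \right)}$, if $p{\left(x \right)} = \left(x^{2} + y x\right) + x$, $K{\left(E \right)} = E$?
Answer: $-12914$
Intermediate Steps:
$p{\left(x \right)} = x^{2} - 9 x$ ($p{\left(x \right)} = \left(x^{2} - 10 x\right) + x = x^{2} - 9 x$)
$- 587 p{\left(K{\left(-2 \right)} \right)} = - 587 \left(- 2 \left(-9 - 2\right)\right) = - 587 \left(\left(-2\right) \left(-11\right)\right) = \left(-587\right) 22 = -12914$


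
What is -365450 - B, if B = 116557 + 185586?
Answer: -667593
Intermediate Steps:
B = 302143
-365450 - B = -365450 - 1*302143 = -365450 - 302143 = -667593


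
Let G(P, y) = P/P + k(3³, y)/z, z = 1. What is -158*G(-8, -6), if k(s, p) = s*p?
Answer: 25438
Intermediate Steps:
k(s, p) = p*s
G(P, y) = 1 + 27*y (G(P, y) = P/P + (y*3³)/1 = 1 + (y*27)*1 = 1 + (27*y)*1 = 1 + 27*y)
-158*G(-8, -6) = -158*(1 + 27*(-6)) = -158*(1 - 162) = -158*(-161) = 25438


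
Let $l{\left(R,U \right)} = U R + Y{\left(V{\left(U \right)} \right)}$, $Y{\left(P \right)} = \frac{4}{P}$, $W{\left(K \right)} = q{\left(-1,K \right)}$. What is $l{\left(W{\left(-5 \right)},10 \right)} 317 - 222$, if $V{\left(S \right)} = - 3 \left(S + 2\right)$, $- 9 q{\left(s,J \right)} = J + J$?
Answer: $3265$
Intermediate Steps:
$q{\left(s,J \right)} = - \frac{2 J}{9}$ ($q{\left(s,J \right)} = - \frac{J + J}{9} = - \frac{2 J}{9}$)
$V{\left(S \right)} = -6 - 3 S$ ($V{\left(S \right)} = - 3 \left(2 + S\right) = -6 - 3 S$)
$W{\left(K \right)} = - \frac{2 K}{9}$
$l{\left(R,U \right)} = \frac{4}{-6 - 3 U} + R U$ ($l{\left(R,U \right)} = U R + \frac{4}{-6 - 3 U} = R U + \frac{4}{-6 - 3 U} = \frac{4}{-6 - 3 U} + R U$)
$l{\left(W{\left(-5 \right)},10 \right)} 317 - 222 = \frac{- \frac{4}{3} + \left(- \frac{2}{9}\right) \left(-5\right) 10 \left(2 + 10\right)}{2 + 10} \cdot 317 - 222 = \frac{- \frac{4}{3} + \frac{10}{9} \cdot 10 \cdot 12}{12} \cdot 317 - 222 = \frac{- \frac{4}{3} + \frac{400}{3}}{12} \cdot 317 - 222 = \frac{1}{12} \cdot 132 \cdot 317 - 222 = 11 \cdot 317 - 222 = 3487 - 222 = 3265$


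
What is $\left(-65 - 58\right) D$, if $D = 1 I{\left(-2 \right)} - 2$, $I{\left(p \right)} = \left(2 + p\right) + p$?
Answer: $492$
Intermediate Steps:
$I{\left(p \right)} = 2 + 2 p$
$D = -4$ ($D = 1 \left(2 + 2 \left(-2\right)\right) - 2 = 1 \left(2 - 4\right) - 2 = 1 \left(-2\right) - 2 = -2 - 2 = -4$)
$\left(-65 - 58\right) D = \left(-65 - 58\right) \left(-4\right) = \left(-123\right) \left(-4\right) = 492$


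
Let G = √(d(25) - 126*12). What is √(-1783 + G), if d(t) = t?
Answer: √(-1783 + I*√1487) ≈ 0.4566 + 42.228*I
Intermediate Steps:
G = I*√1487 (G = √(25 - 126*12) = √(25 - 1512) = √(-1487) = I*√1487 ≈ 38.562*I)
√(-1783 + G) = √(-1783 + I*√1487)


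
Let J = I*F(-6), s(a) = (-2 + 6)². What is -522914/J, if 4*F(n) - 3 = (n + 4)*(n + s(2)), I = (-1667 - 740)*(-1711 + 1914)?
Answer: -298808/1186651 ≈ -0.25181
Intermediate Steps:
s(a) = 16 (s(a) = 4² = 16)
I = -488621 (I = -2407*203 = -488621)
F(n) = ¾ + (4 + n)*(16 + n)/4 (F(n) = ¾ + ((n + 4)*(n + 16))/4 = ¾ + ((4 + n)*(16 + n))/4 = ¾ + (4 + n)*(16 + n)/4)
J = 8306557/4 (J = -488621*(67/4 + 5*(-6) + (¼)*(-6)²) = -488621*(67/4 - 30 + (¼)*36) = -488621*(67/4 - 30 + 9) = -488621*(-17/4) = 8306557/4 ≈ 2.0766e+6)
-522914/J = -522914/8306557/4 = -522914*4/8306557 = -298808/1186651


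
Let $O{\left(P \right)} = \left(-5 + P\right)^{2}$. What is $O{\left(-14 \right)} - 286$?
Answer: $75$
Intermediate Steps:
$O{\left(-14 \right)} - 286 = \left(-5 - 14\right)^{2} - 286 = \left(-19\right)^{2} - 286 = 361 - 286 = 75$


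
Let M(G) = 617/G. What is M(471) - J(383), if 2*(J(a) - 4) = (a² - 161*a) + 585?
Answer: -40325315/942 ≈ -42808.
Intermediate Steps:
J(a) = 593/2 + a²/2 - 161*a/2 (J(a) = 4 + ((a² - 161*a) + 585)/2 = 4 + (585 + a² - 161*a)/2 = 4 + (585/2 + a²/2 - 161*a/2) = 593/2 + a²/2 - 161*a/2)
M(471) - J(383) = 617/471 - (593/2 + (½)*383² - 161/2*383) = 617*(1/471) - (593/2 + (½)*146689 - 61663/2) = 617/471 - (593/2 + 146689/2 - 61663/2) = 617/471 - 1*85619/2 = 617/471 - 85619/2 = -40325315/942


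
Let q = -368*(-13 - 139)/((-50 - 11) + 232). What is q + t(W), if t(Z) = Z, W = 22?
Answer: 3142/9 ≈ 349.11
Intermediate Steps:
q = 2944/9 (q = -368*(-152/(-61 + 232)) = -368/(171*(-1/152)) = -368/(-9/8) = -368*(-8/9) = 2944/9 ≈ 327.11)
q + t(W) = 2944/9 + 22 = 3142/9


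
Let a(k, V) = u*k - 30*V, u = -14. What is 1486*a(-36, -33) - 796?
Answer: 2219288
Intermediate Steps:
a(k, V) = -30*V - 14*k (a(k, V) = -14*k - 30*V = -30*V - 14*k)
1486*a(-36, -33) - 796 = 1486*(-30*(-33) - 14*(-36)) - 796 = 1486*(990 + 504) - 796 = 1486*1494 - 796 = 2220084 - 796 = 2219288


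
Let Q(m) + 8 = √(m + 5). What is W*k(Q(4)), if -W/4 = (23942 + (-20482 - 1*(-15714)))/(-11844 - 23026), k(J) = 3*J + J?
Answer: -153392/3487 ≈ -43.990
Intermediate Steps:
Q(m) = -8 + √(5 + m) (Q(m) = -8 + √(m + 5) = -8 + √(5 + m))
k(J) = 4*J
W = 38348/17435 (W = -4*(23942 + (-20482 - 1*(-15714)))/(-11844 - 23026) = -4*(23942 + (-20482 + 15714))/(-34870) = -4*(23942 - 4768)*(-1)/34870 = -76696*(-1)/34870 = -4*(-9587/17435) = 38348/17435 ≈ 2.1995)
W*k(Q(4)) = 38348*(4*(-8 + √(5 + 4)))/17435 = 38348*(4*(-8 + √9))/17435 = 38348*(4*(-8 + 3))/17435 = 38348*(4*(-5))/17435 = (38348/17435)*(-20) = -153392/3487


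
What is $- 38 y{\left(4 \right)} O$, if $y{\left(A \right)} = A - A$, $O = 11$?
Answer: $0$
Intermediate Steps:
$y{\left(A \right)} = 0$
$- 38 y{\left(4 \right)} O = \left(-38\right) 0 \cdot 11 = 0 \cdot 11 = 0$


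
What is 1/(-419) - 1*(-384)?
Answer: 160895/419 ≈ 384.00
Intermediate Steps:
1/(-419) - 1*(-384) = -1/419 + 384 = 160895/419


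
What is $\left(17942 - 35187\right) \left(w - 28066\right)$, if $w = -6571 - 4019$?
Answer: $666622720$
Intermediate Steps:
$w = -10590$ ($w = -6571 - 4019 = -10590$)
$\left(17942 - 35187\right) \left(w - 28066\right) = \left(17942 - 35187\right) \left(-10590 - 28066\right) = \left(-17245\right) \left(-38656\right) = 666622720$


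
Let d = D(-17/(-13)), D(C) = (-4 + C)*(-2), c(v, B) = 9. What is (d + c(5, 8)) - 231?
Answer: -2816/13 ≈ -216.62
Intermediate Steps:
D(C) = 8 - 2*C
d = 70/13 (d = 8 - (-34)/(-13) = 8 - (-34)*(-1)/13 = 8 - 2*17/13 = 8 - 34/13 = 70/13 ≈ 5.3846)
(d + c(5, 8)) - 231 = (70/13 + 9) - 231 = 187/13 - 231 = -2816/13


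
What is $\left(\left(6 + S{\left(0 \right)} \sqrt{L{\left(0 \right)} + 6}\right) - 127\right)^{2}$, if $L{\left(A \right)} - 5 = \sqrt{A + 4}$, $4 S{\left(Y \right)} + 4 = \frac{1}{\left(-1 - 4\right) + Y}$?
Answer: $\frac{5862133}{400} + \frac{2541 \sqrt{13}}{10} \approx 15572.0$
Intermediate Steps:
$S{\left(Y \right)} = -1 + \frac{1}{4 \left(-5 + Y\right)}$ ($S{\left(Y \right)} = -1 + \frac{1}{4 \left(\left(-1 - 4\right) + Y\right)} = -1 + \frac{1}{4 \left(-5 + Y\right)}$)
$L{\left(A \right)} = 5 + \sqrt{4 + A}$ ($L{\left(A \right)} = 5 + \sqrt{A + 4} = 5 + \sqrt{4 + A}$)
$\left(\left(6 + S{\left(0 \right)} \sqrt{L{\left(0 \right)} + 6}\right) - 127\right)^{2} = \left(\left(6 + \frac{\frac{21}{4} - 0}{-5 + 0} \sqrt{\left(5 + \sqrt{4 + 0}\right) + 6}\right) - 127\right)^{2} = \left(\left(6 + \frac{\frac{21}{4} + 0}{-5} \sqrt{\left(5 + \sqrt{4}\right) + 6}\right) - 127\right)^{2} = \left(\left(6 + \left(- \frac{1}{5}\right) \frac{21}{4} \sqrt{\left(5 + 2\right) + 6}\right) - 127\right)^{2} = \left(\left(6 - \frac{21 \sqrt{7 + 6}}{20}\right) - 127\right)^{2} = \left(\left(6 - \frac{21 \sqrt{13}}{20}\right) - 127\right)^{2} = \left(-121 - \frac{21 \sqrt{13}}{20}\right)^{2}$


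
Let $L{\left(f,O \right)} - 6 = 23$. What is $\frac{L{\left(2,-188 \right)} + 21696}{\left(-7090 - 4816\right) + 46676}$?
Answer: $\frac{4345}{6954} \approx 0.62482$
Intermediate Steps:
$L{\left(f,O \right)} = 29$ ($L{\left(f,O \right)} = 6 + 23 = 29$)
$\frac{L{\left(2,-188 \right)} + 21696}{\left(-7090 - 4816\right) + 46676} = \frac{29 + 21696}{\left(-7090 - 4816\right) + 46676} = \frac{21725}{-11906 + 46676} = \frac{21725}{34770} = 21725 \cdot \frac{1}{34770} = \frac{4345}{6954}$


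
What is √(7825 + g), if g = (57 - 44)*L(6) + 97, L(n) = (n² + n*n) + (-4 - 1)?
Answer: 3*√977 ≈ 93.771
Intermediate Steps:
L(n) = -5 + 2*n² (L(n) = (n² + n²) - 5 = 2*n² - 5 = -5 + 2*n²)
g = 968 (g = (57 - 44)*(-5 + 2*6²) + 97 = 13*(-5 + 2*36) + 97 = 13*(-5 + 72) + 97 = 13*67 + 97 = 871 + 97 = 968)
√(7825 + g) = √(7825 + 968) = √8793 = 3*√977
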